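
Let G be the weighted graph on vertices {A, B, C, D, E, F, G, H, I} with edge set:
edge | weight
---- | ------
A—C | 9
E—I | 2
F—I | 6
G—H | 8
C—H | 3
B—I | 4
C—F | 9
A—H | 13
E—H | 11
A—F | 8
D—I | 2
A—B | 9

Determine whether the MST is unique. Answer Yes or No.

Kruskal: consider edges lightest-first.
D—I (2): add — endpoints in different components.
E—I (2): add — endpoints in different components.
C—H (3): add — endpoints in different components.
B—I (4): add — endpoints in different components.
F—I (6): add — endpoints in different components.
A—F (8): add — endpoints in different components.
G—H (8): add — endpoints in different components.
A—B (9): skip — A and B already connected.
A—C (9): add — endpoints in different components.
Non-tree edge C—F has weight 9, equal to the heaviest edge on its tree cycle — swapping gives another MST of the same weight. Not unique.

No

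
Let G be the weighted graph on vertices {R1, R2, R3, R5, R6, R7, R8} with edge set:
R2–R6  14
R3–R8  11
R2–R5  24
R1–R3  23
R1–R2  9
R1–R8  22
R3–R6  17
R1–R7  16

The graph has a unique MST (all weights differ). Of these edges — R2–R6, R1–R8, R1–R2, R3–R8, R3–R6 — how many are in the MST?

4

Sort edges by weight, then run Kruskal:
R1–R2 (9): add. Components now {R6} {R8} {R1,R2} {R3} {R7} {R5}
R3–R8 (11): add. Components now {R6} {R3,R8} {R1,R2} {R7} {R5}
R2–R6 (14): add. Components now {R1,R2,R6} {R3,R8} {R7} {R5}
R1–R7 (16): add. Components now {R1,R2,R6,R7} {R3,R8} {R5}
R3–R6 (17): add. Components now {R1,R2,R3,R6,R7,R8} {R5}
R1–R8 (22): skip — R8 and R1 already connected.
R1–R3 (23): skip — R1 and R3 already connected.
R2–R5 (24): add. Components now {R1,R2,R3,R5,R6,R7,R8}
MST edge set: {R1–R2, R3–R8, R2–R6, R1–R7, R3–R6, R2–R5}.
Of the listed edges, {R2–R6, R1–R2, R3–R8, R3–R6} are in the MST → 4.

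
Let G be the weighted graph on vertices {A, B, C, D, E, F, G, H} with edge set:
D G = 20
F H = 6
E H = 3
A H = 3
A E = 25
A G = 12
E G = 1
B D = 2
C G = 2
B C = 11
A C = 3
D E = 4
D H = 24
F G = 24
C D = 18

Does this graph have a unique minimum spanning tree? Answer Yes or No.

No

Sort edges by weight, then run Kruskal:
E G (1): add — endpoints in different components.
B D (2): add — endpoints in different components.
C G (2): add — endpoints in different components.
A C (3): add — endpoints in different components.
A H (3): add — endpoints in different components.
E H (3): skip — E and H already connected.
D E (4): add — endpoints in different components.
F H (6): add — endpoints in different components.
Non-tree edge E H has weight 3, equal to the heaviest edge on its tree cycle — swapping gives another MST of the same weight. Not unique.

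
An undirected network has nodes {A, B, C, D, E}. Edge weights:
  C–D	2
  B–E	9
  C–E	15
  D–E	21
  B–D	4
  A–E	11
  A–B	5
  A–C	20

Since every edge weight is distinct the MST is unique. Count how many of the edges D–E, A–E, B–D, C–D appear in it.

Sort edges by weight, then run Kruskal:
C–D (2): add — endpoints in different components.
B–D (4): add — endpoints in different components.
A–B (5): add — endpoints in different components.
B–E (9): add — endpoints in different components.
MST edge set: {C–D, B–D, A–B, B–E}.
Of the listed edges, {B–D, C–D} are in the MST → 2.

2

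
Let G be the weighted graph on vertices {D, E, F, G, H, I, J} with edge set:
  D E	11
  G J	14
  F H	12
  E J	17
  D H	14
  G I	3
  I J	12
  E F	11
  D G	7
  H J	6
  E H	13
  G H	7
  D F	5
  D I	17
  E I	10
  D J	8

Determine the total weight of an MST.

38

Prim's algorithm from E:
Step 1: cheapest edge leaving the tree is E I (10); add I.
Step 2: cheapest edge leaving the tree is G I (3); add G.
Step 3: cheapest edge leaving the tree is D G (7); add D.
Step 4: cheapest edge leaving the tree is D F (5); add F.
Step 5: cheapest edge leaving the tree is G H (7); add H.
Step 6: cheapest edge leaving the tree is H J (6); add J.
MST edges: E I, G I, D G, D F, G H, H J; total weight 10+3+7+5+7+6 = 38.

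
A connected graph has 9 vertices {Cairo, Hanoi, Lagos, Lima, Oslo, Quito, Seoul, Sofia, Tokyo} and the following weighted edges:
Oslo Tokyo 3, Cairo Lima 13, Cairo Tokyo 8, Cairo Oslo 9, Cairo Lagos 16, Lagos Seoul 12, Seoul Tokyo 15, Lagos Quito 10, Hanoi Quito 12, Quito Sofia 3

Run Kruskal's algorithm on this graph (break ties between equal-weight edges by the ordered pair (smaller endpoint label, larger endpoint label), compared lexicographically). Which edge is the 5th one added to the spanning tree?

Hanoi-Quito

Sort edges by weight, then run Kruskal:
Oslo Tokyo (3): add — endpoints in different components.
Quito Sofia (3): add — endpoints in different components.
Cairo Tokyo (8): add — endpoints in different components.
Cairo Oslo (9): skip — Cairo and Oslo already connected.
Lagos Quito (10): add — endpoints in different components.
Hanoi Quito (12): add — endpoints in different components.
Lagos Seoul (12): add — endpoints in different components.
Cairo Lima (13): add — endpoints in different components.
Seoul Tokyo (15): add — endpoints in different components.
The 5th edge added is Hanoi Quito.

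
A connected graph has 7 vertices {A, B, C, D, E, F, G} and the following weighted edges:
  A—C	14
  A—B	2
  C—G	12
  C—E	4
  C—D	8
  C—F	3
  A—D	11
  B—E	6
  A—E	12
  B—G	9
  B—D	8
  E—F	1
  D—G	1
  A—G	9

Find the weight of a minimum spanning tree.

Prim's algorithm from B:
Step 1: cheapest edge leaving the tree is A—B (2); add A.
Step 2: cheapest edge leaving the tree is B—E (6); add E.
Step 3: cheapest edge leaving the tree is E—F (1); add F.
Step 4: cheapest edge leaving the tree is C—F (3); add C.
Step 5: cheapest edge leaving the tree is B—D (8); add D.
Step 6: cheapest edge leaving the tree is D—G (1); add G.
MST edges: A—B, B—E, E—F, C—F, B—D, D—G; total weight 2+6+1+3+8+1 = 21.

21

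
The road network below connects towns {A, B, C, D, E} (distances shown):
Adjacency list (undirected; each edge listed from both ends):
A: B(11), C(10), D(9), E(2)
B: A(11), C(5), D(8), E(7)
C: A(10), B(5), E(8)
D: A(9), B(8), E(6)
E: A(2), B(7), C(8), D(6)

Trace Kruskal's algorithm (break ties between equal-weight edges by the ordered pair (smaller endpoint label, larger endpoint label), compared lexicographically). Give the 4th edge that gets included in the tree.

Sort edges by weight, then run Kruskal:
A—E (2): add — endpoints in different components.
B—C (5): add — endpoints in different components.
D—E (6): add — endpoints in different components.
B—E (7): add — endpoints in different components.
The 4th edge added is B—E.

B-E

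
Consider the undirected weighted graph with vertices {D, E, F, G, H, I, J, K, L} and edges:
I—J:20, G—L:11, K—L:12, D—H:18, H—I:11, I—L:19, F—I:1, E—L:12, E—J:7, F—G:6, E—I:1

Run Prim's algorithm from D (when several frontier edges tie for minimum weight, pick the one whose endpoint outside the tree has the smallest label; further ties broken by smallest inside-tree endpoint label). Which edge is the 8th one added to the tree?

Prim's algorithm from D:
Step 1: cheapest edge leaving the tree is D—H (18); add H.
Step 2: cheapest edge leaving the tree is H—I (11); add I.
Step 3: cheapest edge leaving the tree is E—I (1); add E.
Step 4: cheapest edge leaving the tree is F—I (1); add F.
Step 5: cheapest edge leaving the tree is F—G (6); add G.
Step 6: cheapest edge leaving the tree is E—J (7); add J.
Step 7: cheapest edge leaving the tree is G—L (11); add L.
Step 8: cheapest edge leaving the tree is K—L (12); add K.
The 8th edge added is K—L.

K-L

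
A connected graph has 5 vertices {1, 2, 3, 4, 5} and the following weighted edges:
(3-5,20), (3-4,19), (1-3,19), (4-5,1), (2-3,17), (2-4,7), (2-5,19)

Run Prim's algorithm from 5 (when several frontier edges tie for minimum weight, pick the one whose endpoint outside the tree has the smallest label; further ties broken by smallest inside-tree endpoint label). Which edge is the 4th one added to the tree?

Prim, starting at 5.
Step 1: frontier [4-5 1, 2-5 19, 3-5 20] → take 4-5 (1); add 4.
Step 2: frontier [2-4 7, 3-4 19, 2-5 19, 3-5 20] → take 2-4 (7); add 2.
Step 3: frontier [2-3 17, 3-4 19, 3-5 20] → take 2-3 (17); add 3.
Step 4: frontier [1-3 19] → take 1-3 (19); add 1.
The 4th edge added is 1-3.

1-3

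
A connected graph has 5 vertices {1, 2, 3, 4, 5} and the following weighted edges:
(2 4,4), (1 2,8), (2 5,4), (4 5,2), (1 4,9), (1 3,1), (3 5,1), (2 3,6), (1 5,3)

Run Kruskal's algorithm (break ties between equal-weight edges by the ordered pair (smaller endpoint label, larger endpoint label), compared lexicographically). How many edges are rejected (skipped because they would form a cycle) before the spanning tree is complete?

Sort edges by weight, then run Kruskal:
1 3 (1): add. Components now {1,3} {2} {4} {5}
3 5 (1): add. Components now {1,3,5} {2} {4}
4 5 (2): add. Components now {1,3,4,5} {2}
1 5 (3): skip — 1 and 5 already connected.
2 4 (4): add. Components now {1,2,3,4,5}
Edges rejected before the tree was complete: 1.

1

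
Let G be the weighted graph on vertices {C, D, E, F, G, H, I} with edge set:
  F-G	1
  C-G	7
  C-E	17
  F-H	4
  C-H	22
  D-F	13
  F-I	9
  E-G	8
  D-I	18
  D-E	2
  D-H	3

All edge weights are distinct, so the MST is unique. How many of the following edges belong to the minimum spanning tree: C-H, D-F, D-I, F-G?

Sort edges by weight, then run Kruskal:
F-G (1): add — endpoints in different components.
D-E (2): add — endpoints in different components.
D-H (3): add — endpoints in different components.
F-H (4): add — endpoints in different components.
C-G (7): add — endpoints in different components.
E-G (8): skip — E and G already connected.
F-I (9): add — endpoints in different components.
MST edge set: {F-G, D-E, D-H, F-H, C-G, F-I}.
Of the listed edges, {F-G} are in the MST → 1.

1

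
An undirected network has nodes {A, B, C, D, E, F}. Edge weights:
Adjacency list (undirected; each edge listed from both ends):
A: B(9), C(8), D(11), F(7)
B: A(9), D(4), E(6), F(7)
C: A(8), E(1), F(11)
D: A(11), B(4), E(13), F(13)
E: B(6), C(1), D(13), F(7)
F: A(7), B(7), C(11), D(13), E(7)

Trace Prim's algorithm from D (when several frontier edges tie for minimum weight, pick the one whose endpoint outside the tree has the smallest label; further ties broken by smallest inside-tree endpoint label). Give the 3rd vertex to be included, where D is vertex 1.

E

Prim, starting at D.
Step 1: cheapest edge leaving the tree is B D (4); add B.
Step 2: cheapest edge leaving the tree is B E (6); add E.
Step 3: cheapest edge leaving the tree is C E (1); add C.
Step 4: cheapest edge leaving the tree is B F (7); add F.
Step 5: cheapest edge leaving the tree is A F (7); add A.
Vertex order: D, B, E, C, F, A. The 3rd vertex is E.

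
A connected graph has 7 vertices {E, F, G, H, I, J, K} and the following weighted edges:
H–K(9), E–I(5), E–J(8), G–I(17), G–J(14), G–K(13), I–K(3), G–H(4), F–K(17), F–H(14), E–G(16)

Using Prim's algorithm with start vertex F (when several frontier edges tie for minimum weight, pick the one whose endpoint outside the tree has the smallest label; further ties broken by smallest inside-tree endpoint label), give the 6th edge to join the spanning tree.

Prim's algorithm from F:
Step 1: frontier [F–H 14, F–K 17] → take F–H (14); add H.
Step 2: frontier [F–K 17, G–H 4, H–K 9] → take G–H (4); add G.
Step 3: frontier [F–K 17, G–K 13, G–J 14, E–G 16, G–I 17, H–K 9] → take H–K (9); add K.
Step 4: frontier [G–J 14, E–G 16, G–I 17, I–K 3] → take I–K (3); add I.
Step 5: frontier [G–J 14, E–G 16, E–I 5] → take E–I (5); add E.
Step 6: frontier [E–J 8, G–J 14] → take E–J (8); add J.
The 6th edge added is E–J.

E-J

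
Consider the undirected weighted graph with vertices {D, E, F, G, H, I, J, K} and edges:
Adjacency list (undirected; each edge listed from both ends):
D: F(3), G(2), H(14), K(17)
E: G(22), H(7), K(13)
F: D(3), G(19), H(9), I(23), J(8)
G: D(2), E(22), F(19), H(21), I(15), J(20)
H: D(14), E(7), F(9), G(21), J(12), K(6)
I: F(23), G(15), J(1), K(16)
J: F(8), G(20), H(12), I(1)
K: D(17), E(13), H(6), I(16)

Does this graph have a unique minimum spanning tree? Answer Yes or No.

Kruskal's algorithm — process edges by increasing weight (ties by edge label):
I—J (1): add — endpoints in different components.
D—G (2): add — endpoints in different components.
D—F (3): add — endpoints in different components.
H—K (6): add — endpoints in different components.
E—H (7): add — endpoints in different components.
F—J (8): add — endpoints in different components.
F—H (9): add — endpoints in different components.
Every non-tree edge has weight strictly greater than the heaviest edge on the tree path between its endpoints, so the MST is unique.

Yes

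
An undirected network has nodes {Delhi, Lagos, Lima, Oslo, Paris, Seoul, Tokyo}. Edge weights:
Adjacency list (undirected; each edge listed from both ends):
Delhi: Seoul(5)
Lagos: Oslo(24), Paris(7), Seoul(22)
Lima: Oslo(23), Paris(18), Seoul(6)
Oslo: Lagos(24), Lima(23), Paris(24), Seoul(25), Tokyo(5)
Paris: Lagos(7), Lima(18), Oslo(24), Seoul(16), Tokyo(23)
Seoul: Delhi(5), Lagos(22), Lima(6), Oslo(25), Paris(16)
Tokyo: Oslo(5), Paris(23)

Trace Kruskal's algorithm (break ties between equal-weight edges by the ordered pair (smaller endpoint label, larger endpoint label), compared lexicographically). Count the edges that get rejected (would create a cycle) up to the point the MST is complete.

Kruskal's algorithm — process edges by increasing weight (ties by edge label):
Delhi Seoul (5): add — endpoints in different components.
Oslo Tokyo (5): add — endpoints in different components.
Lima Seoul (6): add — endpoints in different components.
Lagos Paris (7): add — endpoints in different components.
Paris Seoul (16): add — endpoints in different components.
Lima Paris (18): skip — Lima and Paris already connected.
Lagos Seoul (22): skip — Lagos and Seoul already connected.
Lima Oslo (23): add — endpoints in different components.
Edges rejected before the tree was complete: 2.

2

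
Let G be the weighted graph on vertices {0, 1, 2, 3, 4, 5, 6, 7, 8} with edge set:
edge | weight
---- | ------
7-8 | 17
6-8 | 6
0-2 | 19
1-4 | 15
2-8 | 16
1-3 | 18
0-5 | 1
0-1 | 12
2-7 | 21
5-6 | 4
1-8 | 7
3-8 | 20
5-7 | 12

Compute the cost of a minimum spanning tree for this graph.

79

Kruskal's algorithm — process edges by increasing weight (ties by edge label):
0-5 (1): add — endpoints in different components.
5-6 (4): add — endpoints in different components.
6-8 (6): add — endpoints in different components.
1-8 (7): add — endpoints in different components.
0-1 (12): skip — 0 and 1 already connected.
5-7 (12): add — endpoints in different components.
1-4 (15): add — endpoints in different components.
2-8 (16): add — endpoints in different components.
7-8 (17): skip — 7 and 8 already connected.
1-3 (18): add — endpoints in different components.
MST edges: 0-5, 5-6, 6-8, 1-8, 5-7, 1-4, 2-8, 1-3; total weight 1+4+6+7+12+15+16+18 = 79.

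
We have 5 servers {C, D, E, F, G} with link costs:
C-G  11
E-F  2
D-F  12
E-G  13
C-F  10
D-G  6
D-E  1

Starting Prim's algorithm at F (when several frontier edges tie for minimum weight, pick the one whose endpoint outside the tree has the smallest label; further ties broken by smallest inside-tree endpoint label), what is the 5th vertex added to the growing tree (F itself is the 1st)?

Prim, starting at F.
Step 1: cheapest edge leaving the tree is E-F (2); add E.
Step 2: cheapest edge leaving the tree is D-E (1); add D.
Step 3: cheapest edge leaving the tree is D-G (6); add G.
Step 4: cheapest edge leaving the tree is C-F (10); add C.
Vertex order: F, E, D, G, C. The 5th vertex is C.

C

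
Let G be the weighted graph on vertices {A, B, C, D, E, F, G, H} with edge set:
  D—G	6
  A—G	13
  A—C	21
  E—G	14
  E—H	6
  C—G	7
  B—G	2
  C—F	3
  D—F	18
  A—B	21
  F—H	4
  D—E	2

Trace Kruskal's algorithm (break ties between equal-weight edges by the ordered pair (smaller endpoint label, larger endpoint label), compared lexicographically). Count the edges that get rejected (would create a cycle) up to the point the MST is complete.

1

Sort edges by weight, then run Kruskal:
B—G (2): add — endpoints in different components.
D—E (2): add — endpoints in different components.
C—F (3): add — endpoints in different components.
F—H (4): add — endpoints in different components.
D—G (6): add — endpoints in different components.
E—H (6): add — endpoints in different components.
C—G (7): skip — C and G already connected.
A—G (13): add — endpoints in different components.
Edges rejected before the tree was complete: 1.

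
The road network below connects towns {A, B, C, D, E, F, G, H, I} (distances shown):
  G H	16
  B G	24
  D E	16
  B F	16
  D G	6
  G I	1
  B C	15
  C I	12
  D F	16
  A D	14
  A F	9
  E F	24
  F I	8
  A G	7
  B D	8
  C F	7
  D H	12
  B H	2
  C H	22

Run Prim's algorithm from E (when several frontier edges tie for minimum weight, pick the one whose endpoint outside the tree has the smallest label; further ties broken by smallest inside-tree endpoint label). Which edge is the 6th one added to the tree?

Prim, starting at E.
Step 1: cheapest edge leaving the tree is D E (16); add D.
Step 2: cheapest edge leaving the tree is D G (6); add G.
Step 3: cheapest edge leaving the tree is G I (1); add I.
Step 4: cheapest edge leaving the tree is A G (7); add A.
Step 5: cheapest edge leaving the tree is B D (8); add B.
Step 6: cheapest edge leaving the tree is B H (2); add H.
Step 7: cheapest edge leaving the tree is F I (8); add F.
Step 8: cheapest edge leaving the tree is C F (7); add C.
The 6th edge added is B H.

B-H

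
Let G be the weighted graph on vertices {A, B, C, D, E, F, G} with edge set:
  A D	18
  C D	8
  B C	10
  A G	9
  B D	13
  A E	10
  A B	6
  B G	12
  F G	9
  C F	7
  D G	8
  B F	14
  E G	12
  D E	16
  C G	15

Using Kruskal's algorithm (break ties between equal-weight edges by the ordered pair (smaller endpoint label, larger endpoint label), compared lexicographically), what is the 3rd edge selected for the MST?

Kruskal: consider edges lightest-first.
A B (6): add. Components now {A,B} {C} {D} {E} {F} {G}
C F (7): add. Components now {A,B} {C,F} {D} {E} {G}
C D (8): add. Components now {A,B} {C,D,F} {E} {G}
D G (8): add. Components now {A,B} {C,D,F,G} {E}
A G (9): add. Components now {A,B,C,D,F,G} {E}
F G (9): skip — F and G already connected.
A E (10): add. Components now {A,B,C,D,E,F,G}
The 3rd edge added is C D.

C-D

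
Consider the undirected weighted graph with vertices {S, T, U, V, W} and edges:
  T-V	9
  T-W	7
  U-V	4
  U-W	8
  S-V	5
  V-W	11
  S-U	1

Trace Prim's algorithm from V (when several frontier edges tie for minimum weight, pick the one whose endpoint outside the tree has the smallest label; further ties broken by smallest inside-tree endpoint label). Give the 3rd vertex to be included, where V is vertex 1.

S

Prim, starting at V.
Step 1: cheapest edge leaving the tree is U-V (4); add U.
Step 2: cheapest edge leaving the tree is S-U (1); add S.
Step 3: cheapest edge leaving the tree is U-W (8); add W.
Step 4: cheapest edge leaving the tree is T-W (7); add T.
Vertex order: V, U, S, W, T. The 3rd vertex is S.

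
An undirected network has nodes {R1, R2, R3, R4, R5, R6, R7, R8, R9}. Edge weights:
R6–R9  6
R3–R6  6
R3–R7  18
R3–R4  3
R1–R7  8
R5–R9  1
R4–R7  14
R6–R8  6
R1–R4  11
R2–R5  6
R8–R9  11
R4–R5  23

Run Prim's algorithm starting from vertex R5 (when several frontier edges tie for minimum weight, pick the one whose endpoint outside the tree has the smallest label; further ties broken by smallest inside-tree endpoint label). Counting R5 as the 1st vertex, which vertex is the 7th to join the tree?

Prim, starting at R5.
Step 1: frontier [R5–R9 1, R2–R5 6, R4–R5 23] → take R5–R9 (1); add R9.
Step 2: frontier [R2–R5 6, R4–R5 23, R6–R9 6, R8–R9 11] → take R2–R5 (6); add R2.
Step 3: frontier [R4–R5 23, R6–R9 6, R8–R9 11] → take R6–R9 (6); add R6.
Step 4: frontier [R4–R5 23, R3–R6 6, R6–R8 6, R8–R9 11] → take R3–R6 (6); add R3.
Step 5: frontier [R3–R4 3, R3–R7 18, R4–R5 23, R6–R8 6, R8–R9 11] → take R3–R4 (3); add R4.
Step 6: frontier [R3–R7 18, R1–R4 11, R4–R7 14, R6–R8 6, R8–R9 11] → take R6–R8 (6); add R8.
Step 7: frontier [R3–R7 18, R1–R4 11, R4–R7 14] → take R1–R4 (11); add R1.
Step 8: frontier [R1–R7 8, R3–R7 18, R4–R7 14] → take R1–R7 (8); add R7.
Vertex order: R5, R9, R2, R6, R3, R4, R8, R1, R7. The 7th vertex is R8.

R8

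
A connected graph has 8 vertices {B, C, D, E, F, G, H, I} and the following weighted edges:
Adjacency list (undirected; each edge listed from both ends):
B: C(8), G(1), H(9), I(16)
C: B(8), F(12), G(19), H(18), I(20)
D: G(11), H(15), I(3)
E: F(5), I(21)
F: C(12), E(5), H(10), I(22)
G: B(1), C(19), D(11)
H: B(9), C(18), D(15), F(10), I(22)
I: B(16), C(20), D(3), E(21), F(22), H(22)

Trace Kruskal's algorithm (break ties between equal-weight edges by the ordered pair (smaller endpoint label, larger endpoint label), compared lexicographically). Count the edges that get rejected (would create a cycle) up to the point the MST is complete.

Sort edges by weight, then run Kruskal:
B-G (1): add — endpoints in different components.
D-I (3): add — endpoints in different components.
E-F (5): add — endpoints in different components.
B-C (8): add — endpoints in different components.
B-H (9): add — endpoints in different components.
F-H (10): add — endpoints in different components.
D-G (11): add — endpoints in different components.
Edges rejected before the tree was complete: 0.

0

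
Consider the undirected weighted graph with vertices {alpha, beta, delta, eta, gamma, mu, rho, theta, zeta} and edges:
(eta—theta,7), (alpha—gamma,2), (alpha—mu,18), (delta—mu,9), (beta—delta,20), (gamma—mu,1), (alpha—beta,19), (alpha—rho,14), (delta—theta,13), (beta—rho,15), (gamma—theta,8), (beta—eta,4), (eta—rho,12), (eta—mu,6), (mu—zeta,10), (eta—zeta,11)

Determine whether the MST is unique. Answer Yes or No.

Kruskal's algorithm — process edges by increasing weight (ties by edge label):
gamma—mu (1): add — endpoints in different components.
alpha—gamma (2): add — endpoints in different components.
beta—eta (4): add — endpoints in different components.
eta—mu (6): add — endpoints in different components.
eta—theta (7): add — endpoints in different components.
gamma—theta (8): skip — gamma and theta already connected.
delta—mu (9): add — endpoints in different components.
mu—zeta (10): add — endpoints in different components.
eta—zeta (11): skip — zeta and eta already connected.
eta—rho (12): add — endpoints in different components.
Every non-tree edge has weight strictly greater than the heaviest edge on the tree path between its endpoints, so the MST is unique.

Yes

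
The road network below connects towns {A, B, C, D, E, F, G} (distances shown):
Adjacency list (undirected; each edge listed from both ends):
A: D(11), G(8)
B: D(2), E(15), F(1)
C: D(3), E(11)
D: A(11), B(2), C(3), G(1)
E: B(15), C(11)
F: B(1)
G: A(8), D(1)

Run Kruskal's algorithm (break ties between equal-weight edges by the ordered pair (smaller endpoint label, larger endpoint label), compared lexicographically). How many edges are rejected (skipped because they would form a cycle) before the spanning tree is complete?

1

Kruskal's algorithm — process edges by increasing weight (ties by edge label):
B–F (1): add. Components now {A} {B,F} {C} {D} {E} {G}
D–G (1): add. Components now {A} {B,F} {C} {D,G} {E}
B–D (2): add. Components now {A} {B,D,F,G} {C} {E}
C–D (3): add. Components now {A} {B,C,D,F,G} {E}
A–G (8): add. Components now {A,B,C,D,F,G} {E}
A–D (11): skip — A and D already connected.
C–E (11): add. Components now {A,B,C,D,E,F,G}
Edges rejected before the tree was complete: 1.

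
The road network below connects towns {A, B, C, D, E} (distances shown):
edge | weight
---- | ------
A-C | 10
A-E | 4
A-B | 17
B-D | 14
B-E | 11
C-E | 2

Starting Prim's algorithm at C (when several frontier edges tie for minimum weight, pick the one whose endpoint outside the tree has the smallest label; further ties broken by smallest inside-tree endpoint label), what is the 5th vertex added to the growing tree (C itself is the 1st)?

Prim's algorithm from C:
Step 1: cheapest edge leaving the tree is C-E (2); add E.
Step 2: cheapest edge leaving the tree is A-E (4); add A.
Step 3: cheapest edge leaving the tree is B-E (11); add B.
Step 4: cheapest edge leaving the tree is B-D (14); add D.
Vertex order: C, E, A, B, D. The 5th vertex is D.

D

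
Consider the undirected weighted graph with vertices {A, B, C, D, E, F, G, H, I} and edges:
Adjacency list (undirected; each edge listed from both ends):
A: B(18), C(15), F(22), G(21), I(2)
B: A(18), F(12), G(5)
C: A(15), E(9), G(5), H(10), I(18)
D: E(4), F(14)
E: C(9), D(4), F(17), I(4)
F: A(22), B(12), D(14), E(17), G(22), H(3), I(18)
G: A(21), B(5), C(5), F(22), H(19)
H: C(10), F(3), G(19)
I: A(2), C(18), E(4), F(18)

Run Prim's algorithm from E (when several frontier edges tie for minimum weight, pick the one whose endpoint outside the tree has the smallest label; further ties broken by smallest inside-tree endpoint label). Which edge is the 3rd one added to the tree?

A-I

Grow the tree from E using Prim:
Step 1: cheapest edge leaving the tree is D—E (4); add D.
Step 2: cheapest edge leaving the tree is E—I (4); add I.
Step 3: cheapest edge leaving the tree is A—I (2); add A.
Step 4: cheapest edge leaving the tree is C—E (9); add C.
Step 5: cheapest edge leaving the tree is C—G (5); add G.
Step 6: cheapest edge leaving the tree is B—G (5); add B.
Step 7: cheapest edge leaving the tree is C—H (10); add H.
Step 8: cheapest edge leaving the tree is F—H (3); add F.
The 3rd edge added is A—I.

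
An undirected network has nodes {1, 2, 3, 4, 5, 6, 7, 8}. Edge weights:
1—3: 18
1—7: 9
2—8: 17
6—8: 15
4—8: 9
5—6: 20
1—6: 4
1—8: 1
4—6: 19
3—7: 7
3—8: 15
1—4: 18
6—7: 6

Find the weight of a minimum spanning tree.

64

Kruskal's algorithm — process edges by increasing weight (ties by edge label):
1—8 (1): add — endpoints in different components.
1—6 (4): add — endpoints in different components.
6—7 (6): add — endpoints in different components.
3—7 (7): add — endpoints in different components.
1—7 (9): skip — 1 and 7 already connected.
4—8 (9): add — endpoints in different components.
3—8 (15): skip — 3 and 8 already connected.
6—8 (15): skip — 6 and 8 already connected.
2—8 (17): add — endpoints in different components.
1—3 (18): skip — 1 and 3 already connected.
1—4 (18): skip — 1 and 4 already connected.
4—6 (19): skip — 4 and 6 already connected.
5—6 (20): add — endpoints in different components.
MST edges: 1—8, 1—6, 6—7, 3—7, 4—8, 2—8, 5—6; total weight 1+4+6+7+9+17+20 = 64.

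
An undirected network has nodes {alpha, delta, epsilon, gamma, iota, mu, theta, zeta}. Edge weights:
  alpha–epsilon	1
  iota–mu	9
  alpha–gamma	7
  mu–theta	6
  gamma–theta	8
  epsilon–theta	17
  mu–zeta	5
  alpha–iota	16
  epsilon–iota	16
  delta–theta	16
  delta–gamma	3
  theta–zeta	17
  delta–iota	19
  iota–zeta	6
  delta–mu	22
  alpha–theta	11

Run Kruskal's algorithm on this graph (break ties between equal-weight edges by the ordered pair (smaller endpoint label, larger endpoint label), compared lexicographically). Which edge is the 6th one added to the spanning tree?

alpha-gamma

Sort edges by weight, then run Kruskal:
alpha–epsilon (1): add — endpoints in different components.
delta–gamma (3): add — endpoints in different components.
mu–zeta (5): add — endpoints in different components.
iota–zeta (6): add — endpoints in different components.
mu–theta (6): add — endpoints in different components.
alpha–gamma (7): add — endpoints in different components.
gamma–theta (8): add — endpoints in different components.
The 6th edge added is alpha–gamma.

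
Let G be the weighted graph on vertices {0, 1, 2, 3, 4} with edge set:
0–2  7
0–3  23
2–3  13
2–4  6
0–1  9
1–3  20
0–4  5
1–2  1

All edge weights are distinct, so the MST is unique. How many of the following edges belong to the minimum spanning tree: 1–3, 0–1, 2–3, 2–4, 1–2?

3

Kruskal's algorithm — process edges by increasing weight (ties by edge label):
1–2 (1): add. Components now {0} {1,2} {3} {4}
0–4 (5): add. Components now {0,4} {1,2} {3}
2–4 (6): add. Components now {0,1,2,4} {3}
0–2 (7): skip — 0 and 2 already connected.
0–1 (9): skip — 0 and 1 already connected.
2–3 (13): add. Components now {0,1,2,3,4}
MST edge set: {1–2, 0–4, 2–4, 2–3}.
Of the listed edges, {2–3, 2–4, 1–2} are in the MST → 3.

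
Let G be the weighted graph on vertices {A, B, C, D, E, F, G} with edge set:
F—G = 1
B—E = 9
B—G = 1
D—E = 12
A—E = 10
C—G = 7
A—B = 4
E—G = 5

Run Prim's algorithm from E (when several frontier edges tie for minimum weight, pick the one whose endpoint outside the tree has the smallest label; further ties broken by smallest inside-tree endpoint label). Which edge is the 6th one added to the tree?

D-E

Prim's algorithm from E:
Step 1: frontier [E—G 5, B—E 9, A—E 10, D—E 12] → take E—G (5); add G.
Step 2: frontier [B—E 9, A—E 10, D—E 12, B—G 1, F—G 1, C—G 7] → take B—G (1); add B.
Step 3: frontier [A—B 4, A—E 10, D—E 12, F—G 1, C—G 7] → take F—G (1); add F.
Step 4: frontier [A—B 4, A—E 10, D—E 12, C—G 7] → take A—B (4); add A.
Step 5: frontier [D—E 12, C—G 7] → take C—G (7); add C.
Step 6: frontier [D—E 12] → take D—E (12); add D.
The 6th edge added is D—E.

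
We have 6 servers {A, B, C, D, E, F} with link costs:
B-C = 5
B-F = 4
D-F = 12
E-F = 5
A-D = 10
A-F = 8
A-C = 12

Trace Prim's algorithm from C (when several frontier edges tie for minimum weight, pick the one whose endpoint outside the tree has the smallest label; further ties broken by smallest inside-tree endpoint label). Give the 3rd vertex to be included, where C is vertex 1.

Prim's algorithm from C:
Step 1: cheapest edge leaving the tree is B-C (5); add B.
Step 2: cheapest edge leaving the tree is B-F (4); add F.
Step 3: cheapest edge leaving the tree is E-F (5); add E.
Step 4: cheapest edge leaving the tree is A-F (8); add A.
Step 5: cheapest edge leaving the tree is A-D (10); add D.
Vertex order: C, B, F, E, A, D. The 3rd vertex is F.

F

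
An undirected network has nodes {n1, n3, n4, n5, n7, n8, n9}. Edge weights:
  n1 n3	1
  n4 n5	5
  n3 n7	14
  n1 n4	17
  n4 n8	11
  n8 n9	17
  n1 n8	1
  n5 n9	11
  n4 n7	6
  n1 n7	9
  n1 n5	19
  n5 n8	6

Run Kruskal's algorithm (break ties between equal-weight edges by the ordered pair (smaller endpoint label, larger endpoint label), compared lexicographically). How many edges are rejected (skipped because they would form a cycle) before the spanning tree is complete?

2

Sort edges by weight, then run Kruskal:
n1 n3 (1): add — endpoints in different components.
n1 n8 (1): add — endpoints in different components.
n4 n5 (5): add — endpoints in different components.
n4 n7 (6): add — endpoints in different components.
n5 n8 (6): add — endpoints in different components.
n1 n7 (9): skip — n1 and n7 already connected.
n4 n8 (11): skip — n4 and n8 already connected.
n5 n9 (11): add — endpoints in different components.
Edges rejected before the tree was complete: 2.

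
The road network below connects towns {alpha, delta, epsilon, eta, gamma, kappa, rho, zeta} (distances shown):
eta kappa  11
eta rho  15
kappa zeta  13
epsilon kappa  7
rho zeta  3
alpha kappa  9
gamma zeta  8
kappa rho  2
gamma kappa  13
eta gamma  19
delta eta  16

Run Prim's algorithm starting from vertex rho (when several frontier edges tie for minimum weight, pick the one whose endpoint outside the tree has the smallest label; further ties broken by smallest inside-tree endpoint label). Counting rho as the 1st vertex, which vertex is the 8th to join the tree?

Prim, starting at rho.
Step 1: cheapest edge leaving the tree is kappa rho (2); add kappa.
Step 2: cheapest edge leaving the tree is rho zeta (3); add zeta.
Step 3: cheapest edge leaving the tree is epsilon kappa (7); add epsilon.
Step 4: cheapest edge leaving the tree is gamma zeta (8); add gamma.
Step 5: cheapest edge leaving the tree is alpha kappa (9); add alpha.
Step 6: cheapest edge leaving the tree is eta kappa (11); add eta.
Step 7: cheapest edge leaving the tree is delta eta (16); add delta.
Vertex order: rho, kappa, zeta, epsilon, gamma, alpha, eta, delta. The 8th vertex is delta.

delta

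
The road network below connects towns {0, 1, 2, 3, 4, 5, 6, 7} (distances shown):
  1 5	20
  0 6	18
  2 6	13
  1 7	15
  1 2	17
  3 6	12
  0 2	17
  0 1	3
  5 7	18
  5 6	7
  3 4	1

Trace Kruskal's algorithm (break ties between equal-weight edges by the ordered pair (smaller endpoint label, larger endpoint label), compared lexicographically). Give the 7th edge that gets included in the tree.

0-2

Sort edges by weight, then run Kruskal:
3 4 (1): add — endpoints in different components.
0 1 (3): add — endpoints in different components.
5 6 (7): add — endpoints in different components.
3 6 (12): add — endpoints in different components.
2 6 (13): add — endpoints in different components.
1 7 (15): add — endpoints in different components.
0 2 (17): add — endpoints in different components.
The 7th edge added is 0 2.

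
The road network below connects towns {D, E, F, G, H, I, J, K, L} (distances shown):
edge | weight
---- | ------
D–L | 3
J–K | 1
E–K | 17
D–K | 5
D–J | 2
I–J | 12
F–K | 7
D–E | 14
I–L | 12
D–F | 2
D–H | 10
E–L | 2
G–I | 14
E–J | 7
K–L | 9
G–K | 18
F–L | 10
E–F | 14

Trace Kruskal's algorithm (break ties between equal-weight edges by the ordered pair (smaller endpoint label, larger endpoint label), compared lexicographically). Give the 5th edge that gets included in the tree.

Kruskal: consider edges lightest-first.
J–K (1): add — endpoints in different components.
D–F (2): add — endpoints in different components.
D–J (2): add — endpoints in different components.
E–L (2): add — endpoints in different components.
D–L (3): add — endpoints in different components.
D–K (5): skip — D and K already connected.
E–J (7): skip — E and J already connected.
F–K (7): skip — F and K already connected.
K–L (9): skip — K and L already connected.
D–H (10): add — endpoints in different components.
F–L (10): skip — F and L already connected.
I–J (12): add — endpoints in different components.
I–L (12): skip — I and L already connected.
D–E (14): skip — D and E already connected.
E–F (14): skip — E and F already connected.
G–I (14): add — endpoints in different components.
The 5th edge added is D–L.

D-L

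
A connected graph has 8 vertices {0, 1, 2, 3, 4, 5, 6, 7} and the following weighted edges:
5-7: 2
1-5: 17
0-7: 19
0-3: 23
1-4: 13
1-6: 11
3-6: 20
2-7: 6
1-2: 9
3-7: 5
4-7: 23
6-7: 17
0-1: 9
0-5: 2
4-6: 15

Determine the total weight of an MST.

Sort edges by weight, then run Kruskal:
0-5 (2): add — endpoints in different components.
5-7 (2): add — endpoints in different components.
3-7 (5): add — endpoints in different components.
2-7 (6): add — endpoints in different components.
0-1 (9): add — endpoints in different components.
1-2 (9): skip — 1 and 2 already connected.
1-6 (11): add — endpoints in different components.
1-4 (13): add — endpoints in different components.
MST edges: 0-5, 5-7, 3-7, 2-7, 0-1, 1-6, 1-4; total weight 2+2+5+6+9+11+13 = 48.

48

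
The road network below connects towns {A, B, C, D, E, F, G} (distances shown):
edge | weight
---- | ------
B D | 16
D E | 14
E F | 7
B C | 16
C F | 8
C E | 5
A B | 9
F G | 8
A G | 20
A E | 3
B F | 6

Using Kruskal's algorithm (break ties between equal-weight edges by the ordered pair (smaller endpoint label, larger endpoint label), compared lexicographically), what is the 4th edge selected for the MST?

Sort edges by weight, then run Kruskal:
A E (3): add. Components now {A,E} {B} {C} {D} {F} {G}
C E (5): add. Components now {A,C,E} {B} {D} {F} {G}
B F (6): add. Components now {A,C,E} {B,F} {D} {G}
E F (7): add. Components now {A,B,C,E,F} {D} {G}
C F (8): skip — C and F already connected.
F G (8): add. Components now {A,B,C,E,F,G} {D}
A B (9): skip — A and B already connected.
D E (14): add. Components now {A,B,C,D,E,F,G}
The 4th edge added is E F.

E-F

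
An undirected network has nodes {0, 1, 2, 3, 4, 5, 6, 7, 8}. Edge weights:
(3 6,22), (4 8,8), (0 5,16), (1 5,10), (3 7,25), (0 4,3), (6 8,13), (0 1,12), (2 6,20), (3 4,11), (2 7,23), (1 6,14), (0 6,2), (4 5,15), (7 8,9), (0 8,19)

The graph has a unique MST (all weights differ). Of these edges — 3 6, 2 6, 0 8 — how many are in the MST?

Kruskal: consider edges lightest-first.
0 6 (2): add — endpoints in different components.
0 4 (3): add — endpoints in different components.
4 8 (8): add — endpoints in different components.
7 8 (9): add — endpoints in different components.
1 5 (10): add — endpoints in different components.
3 4 (11): add — endpoints in different components.
0 1 (12): add — endpoints in different components.
6 8 (13): skip — 6 and 8 already connected.
1 6 (14): skip — 1 and 6 already connected.
4 5 (15): skip — 4 and 5 already connected.
0 5 (16): skip — 0 and 5 already connected.
0 8 (19): skip — 0 and 8 already connected.
2 6 (20): add — endpoints in different components.
MST edge set: {0 6, 0 4, 4 8, 7 8, 1 5, 3 4, 0 1, 2 6}.
Of the listed edges, {2 6} are in the MST → 1.

1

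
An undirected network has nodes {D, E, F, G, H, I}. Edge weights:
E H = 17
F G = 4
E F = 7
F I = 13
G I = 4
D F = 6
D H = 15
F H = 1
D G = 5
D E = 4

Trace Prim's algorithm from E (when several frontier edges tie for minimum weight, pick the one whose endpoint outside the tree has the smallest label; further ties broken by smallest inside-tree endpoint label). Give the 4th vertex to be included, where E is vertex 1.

Grow the tree from E using Prim:
Step 1: cheapest edge leaving the tree is D E (4); add D.
Step 2: cheapest edge leaving the tree is D G (5); add G.
Step 3: cheapest edge leaving the tree is F G (4); add F.
Step 4: cheapest edge leaving the tree is F H (1); add H.
Step 5: cheapest edge leaving the tree is G I (4); add I.
Vertex order: E, D, G, F, H, I. The 4th vertex is F.

F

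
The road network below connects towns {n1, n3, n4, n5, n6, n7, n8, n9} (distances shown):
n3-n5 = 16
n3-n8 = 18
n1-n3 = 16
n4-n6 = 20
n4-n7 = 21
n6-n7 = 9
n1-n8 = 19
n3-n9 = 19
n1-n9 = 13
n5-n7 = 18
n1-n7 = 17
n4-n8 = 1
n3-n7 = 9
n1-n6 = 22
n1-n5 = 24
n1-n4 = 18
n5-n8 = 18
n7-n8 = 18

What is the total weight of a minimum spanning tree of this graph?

Kruskal's algorithm — process edges by increasing weight (ties by edge label):
n4-n8 (1): add — endpoints in different components.
n3-n7 (9): add — endpoints in different components.
n6-n7 (9): add — endpoints in different components.
n1-n9 (13): add — endpoints in different components.
n1-n3 (16): add — endpoints in different components.
n3-n5 (16): add — endpoints in different components.
n1-n7 (17): skip — n7 and n1 already connected.
n1-n4 (18): add — endpoints in different components.
MST edges: n4-n8, n3-n7, n6-n7, n1-n9, n1-n3, n3-n5, n1-n4; total weight 1+9+9+13+16+16+18 = 82.

82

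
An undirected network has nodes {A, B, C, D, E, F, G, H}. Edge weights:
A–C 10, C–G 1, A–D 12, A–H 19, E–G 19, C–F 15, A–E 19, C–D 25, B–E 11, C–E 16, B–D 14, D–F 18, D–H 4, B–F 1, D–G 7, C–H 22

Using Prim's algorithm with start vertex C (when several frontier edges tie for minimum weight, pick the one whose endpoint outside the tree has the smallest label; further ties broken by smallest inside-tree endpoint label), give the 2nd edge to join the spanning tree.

Prim's algorithm from C:
Step 1: cheapest edge leaving the tree is C–G (1); add G.
Step 2: cheapest edge leaving the tree is D–G (7); add D.
Step 3: cheapest edge leaving the tree is D–H (4); add H.
Step 4: cheapest edge leaving the tree is A–C (10); add A.
Step 5: cheapest edge leaving the tree is B–D (14); add B.
Step 6: cheapest edge leaving the tree is B–F (1); add F.
Step 7: cheapest edge leaving the tree is B–E (11); add E.
The 2nd edge added is D–G.

D-G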